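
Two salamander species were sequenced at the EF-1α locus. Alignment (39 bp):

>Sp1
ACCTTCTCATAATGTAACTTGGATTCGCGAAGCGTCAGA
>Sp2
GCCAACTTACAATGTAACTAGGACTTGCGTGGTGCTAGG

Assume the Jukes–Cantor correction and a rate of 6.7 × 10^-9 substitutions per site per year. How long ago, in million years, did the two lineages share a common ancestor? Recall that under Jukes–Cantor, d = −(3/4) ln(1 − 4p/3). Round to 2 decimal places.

36.45

The sequences differ at 14 of 39 sites, so p = 14/39 ≈ 0.358974.
d = −(3/4) ln(1 − 4p/3) = −0.75 ln(1 − 0.478632) = −0.75 ln(0.521368)
  = −0.75 × (-0.651299) = 0.488474 substitutions/site.
Under a molecular clock d = 2μt, so t = d/(2μ) = 0.488474 / (2 × 6.7 × 10^-9) = 36.45 million years.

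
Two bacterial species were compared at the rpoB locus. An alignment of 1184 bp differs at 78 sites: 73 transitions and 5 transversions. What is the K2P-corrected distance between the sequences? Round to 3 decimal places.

0.070

P = 73/1184 ≈ 0.061655 and Q = 5/1184 ≈ 0.004223.
Under the Kimura two-parameter model, d = −½ ln(1 − 2P − Q) − ¼ ln(1 − 2Q).
1 − 2P − Q = 0.872467, giving −½ ln(0.872467) = 0.068215.
1 − 2Q = 0.991554, giving −¼ ln(0.991554) = 0.002120.
d = 0.068215 + 0.002120 = 0.070335.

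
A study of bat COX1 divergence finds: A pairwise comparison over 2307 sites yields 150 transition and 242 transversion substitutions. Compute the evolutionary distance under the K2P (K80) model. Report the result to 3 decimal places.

0.193

P = 150/2307 ≈ 0.06502 and Q = 242/2307 ≈ 0.104898.
Under the Kimura two-parameter model, d = −½ ln(1 − 2P − Q) − ¼ ln(1 − 2Q).
1 − 2P − Q = 0.765062, giving −½ ln(0.765062) = 0.133899.
1 − 2Q = 0.790204, giving −¼ ln(0.790204) = 0.058866.
d = 0.133899 + 0.058866 = 0.192765.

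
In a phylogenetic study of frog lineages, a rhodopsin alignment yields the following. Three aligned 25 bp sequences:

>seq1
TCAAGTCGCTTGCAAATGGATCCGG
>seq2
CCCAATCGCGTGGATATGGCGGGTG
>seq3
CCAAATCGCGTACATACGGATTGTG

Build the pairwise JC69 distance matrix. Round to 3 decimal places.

seq1–seq2: 11/25 sites differ → p = 0.44, d = −0.75 ln(1 − 0.586667) = 0.662626 ≈ 0.663.
seq1–seq3: 9/25 sites differ → p = 0.36, d = −0.75 ln(1 − 0.48) = 0.490445 ≈ 0.490.
seq2–seq3: 7/25 sites differ → p = 0.28, d = −0.75 ln(1 − 0.373333) = 0.350505 ≈ 0.351.

d(seq1,seq2) = 0.663, d(seq1,seq3) = 0.490, d(seq2,seq3) = 0.351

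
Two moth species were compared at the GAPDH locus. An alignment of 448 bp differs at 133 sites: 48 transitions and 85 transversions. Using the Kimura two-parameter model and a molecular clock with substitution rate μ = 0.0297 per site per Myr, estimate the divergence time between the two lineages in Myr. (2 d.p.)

P = 48/448 ≈ 0.107143 and Q = 85/448 ≈ 0.189732.
Under the Kimura two-parameter model, d = −½ ln(1 − 2P − Q) − ¼ ln(1 − 2Q).
1 − 2P − Q = 0.595982, giving −½ ln(0.595982) = 0.258772.
1 − 2Q = 0.620536, giving −¼ ln(0.620536) = 0.119293.
d = 0.258772 + 0.119293 = 0.378065.
Under a molecular clock d = 2μt, so t = d/(2μ) = 0.378065 / (2 × 0.0297) = 6.36 Myr.

6.36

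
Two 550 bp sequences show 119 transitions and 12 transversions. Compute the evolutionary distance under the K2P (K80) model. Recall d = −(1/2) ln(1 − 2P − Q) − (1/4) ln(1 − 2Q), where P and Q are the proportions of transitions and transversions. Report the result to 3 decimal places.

0.314

P = 119/550 ≈ 0.216364 and Q = 12/550 ≈ 0.021818.
Under the Kimura two-parameter model, d = −½ ln(1 − 2P − Q) − ¼ ln(1 − 2Q).
1 − 2P − Q = 0.545454, giving −½ ln(0.545454) = 0.303068.
1 − 2Q = 0.956364, giving −¼ ln(0.956364) = 0.011154.
d = 0.303068 + 0.011154 = 0.314222.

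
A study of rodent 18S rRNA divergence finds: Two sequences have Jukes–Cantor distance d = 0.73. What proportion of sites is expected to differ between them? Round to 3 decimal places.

p = (3/4)(1 − e^(−4d/3)) = 0.75 × (1 − e^(-0.973333)) = 0.75 × (1 − 0.377822) = 0.466634.

0.467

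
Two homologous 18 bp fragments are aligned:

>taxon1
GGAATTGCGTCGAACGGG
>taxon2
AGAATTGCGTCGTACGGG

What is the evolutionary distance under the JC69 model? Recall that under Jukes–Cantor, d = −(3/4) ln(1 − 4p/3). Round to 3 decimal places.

0.120

The sequences differ at 2 of 18 sites (1, 13), so p = 2/18 ≈ 0.111111.
d = −(3/4) ln(1 − 4p/3) = −0.75 ln(1 − 0.148148) = −0.75 ln(0.851852)
  = −0.75 × (-0.160342) = 0.120257 substitutions/site.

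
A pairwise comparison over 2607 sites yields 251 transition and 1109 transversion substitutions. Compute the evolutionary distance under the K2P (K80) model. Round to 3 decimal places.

0.957

P = 251/2607 ≈ 0.096279 and Q = 1109/2607 ≈ 0.425393.
Under the Kimura two-parameter model, d = −½ ln(1 − 2P − Q) − ¼ ln(1 − 2Q).
1 − 2P − Q = 0.382049, giving −½ ln(0.382049) = 0.481103.
1 − 2Q = 0.149214, giving −¼ ln(0.149214) = 0.475593.
d = 0.481103 + 0.475593 = 0.956696.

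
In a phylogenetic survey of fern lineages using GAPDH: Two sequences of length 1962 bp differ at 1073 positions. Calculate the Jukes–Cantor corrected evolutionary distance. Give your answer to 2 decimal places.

0.98

p = 1073/1962 ≈ 0.546891.
d = −(3/4) ln(1 − 4p/3) = −0.75 ln(1 − 0.729188) = −0.75 ln(0.270812)
  = −0.75 × (-1.306330) = 0.979748 substitutions/site.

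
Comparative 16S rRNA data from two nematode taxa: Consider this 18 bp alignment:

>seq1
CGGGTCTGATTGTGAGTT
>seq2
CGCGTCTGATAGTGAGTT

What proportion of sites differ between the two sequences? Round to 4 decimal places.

The sequences differ at 2 of 18 positions (sites 3, 11).
p = 2/18 = 0.111111… ≈ 0.1111 (to 4 d.p.).

0.1111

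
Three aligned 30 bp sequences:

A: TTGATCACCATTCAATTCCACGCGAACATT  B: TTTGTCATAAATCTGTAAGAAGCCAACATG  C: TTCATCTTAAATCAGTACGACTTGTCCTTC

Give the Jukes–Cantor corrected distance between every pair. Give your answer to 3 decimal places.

A–B: 13/30 sites differ → p ≈ 0.433333, d = −0.75 ln(1 − 0.577777) = 0.646666 ≈ 0.647.
A–C: 14/30 sites differ → p ≈ 0.466667, d = −0.75 ln(1 − 0.622223) = 0.730088 ≈ 0.730.
B–C: 13/30 sites differ → p ≈ 0.433333, d = −0.75 ln(1 − 0.577777) = 0.646666 ≈ 0.647.

d(A,B) = 0.647, d(A,C) = 0.730, d(B,C) = 0.647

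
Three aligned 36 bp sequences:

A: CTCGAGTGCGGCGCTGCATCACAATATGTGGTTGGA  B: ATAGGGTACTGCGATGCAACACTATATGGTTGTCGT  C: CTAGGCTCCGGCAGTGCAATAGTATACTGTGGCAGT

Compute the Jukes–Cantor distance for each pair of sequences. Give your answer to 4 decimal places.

A–B: 14/36 sites differ → p ≈ 0.388889, d = −0.75 ln(1 − 0.518519) = 0.548166 ≈ 0.5482.
A–C: 18/36 sites differ → p = 0.5, d = −0.75 ln(1 − 0.666667) = 0.823960 ≈ 0.8240.
B–C: 13/36 sites differ → p ≈ 0.361111, d = −0.75 ln(1 − 0.481481) = 0.492584 ≈ 0.4926.

d(A,B) = 0.5482, d(A,C) = 0.8240, d(B,C) = 0.4926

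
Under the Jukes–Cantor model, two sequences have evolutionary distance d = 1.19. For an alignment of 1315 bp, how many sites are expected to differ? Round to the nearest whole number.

Invert JC69: p = (3/4)(1 − e^(−4d/3)) = 0.75 × (1 − e^(-1.586667)) = 0.75 × (1 − 0.204606) = 0.596546.
Expected differing sites = pL ≈ 0.596546 × 1315 = 784.45799 ≈ 784.

784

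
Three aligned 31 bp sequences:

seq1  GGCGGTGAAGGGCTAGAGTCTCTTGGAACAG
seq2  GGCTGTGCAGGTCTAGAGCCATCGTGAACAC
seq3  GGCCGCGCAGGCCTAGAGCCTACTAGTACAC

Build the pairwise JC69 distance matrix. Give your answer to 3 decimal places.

seq1–seq2: 10/31 sites differ → p ≈ 0.322581, d = −0.75 ln(1 − 0.430108) = 0.421731 ≈ 0.422.
seq1–seq3: 10/31 sites differ → p ≈ 0.322581, d = −0.75 ln(1 − 0.430108) = 0.421731 ≈ 0.422.
seq2–seq3: 8/31 sites differ → p ≈ 0.258065, d = −0.75 ln(1 − 0.344087) = 0.316295 ≈ 0.316.

d(seq1,seq2) = 0.422, d(seq1,seq3) = 0.422, d(seq2,seq3) = 0.316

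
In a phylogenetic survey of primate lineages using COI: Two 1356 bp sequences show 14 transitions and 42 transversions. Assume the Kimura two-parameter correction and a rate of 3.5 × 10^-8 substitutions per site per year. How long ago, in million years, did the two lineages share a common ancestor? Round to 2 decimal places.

0.61

P = 14/1356 ≈ 0.010324 and Q = 42/1356 ≈ 0.030973.
Under the Kimura two-parameter model, d = −½ ln(1 − 2P − Q) − ¼ ln(1 − 2Q).
1 − 2P − Q = 0.948379, giving −½ ln(0.948379) = 0.026501.
1 − 2Q = 0.938054, giving −¼ ln(0.938054) = 0.015987.
d = 0.026501 + 0.015987 = 0.042488.
Under a molecular clock d = 2μt, so t = d/(2μ) = 0.042488 / (2 × 3.5 × 10^-8) = 0.61 million years.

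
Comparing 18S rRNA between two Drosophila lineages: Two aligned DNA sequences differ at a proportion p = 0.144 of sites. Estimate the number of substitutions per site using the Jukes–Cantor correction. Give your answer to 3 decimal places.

0.160

d = −(3/4) ln(1 − 4p/3) = −0.75 ln(1 − 0.192) = −0.75 ln(0.808)
  = −0.75 × (-0.213193) = 0.159895 substitutions/site.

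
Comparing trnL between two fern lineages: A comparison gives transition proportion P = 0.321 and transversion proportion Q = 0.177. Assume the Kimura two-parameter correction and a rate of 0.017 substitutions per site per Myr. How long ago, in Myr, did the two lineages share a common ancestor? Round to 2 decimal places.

Under the Kimura two-parameter model, d = −½ ln(1 − 2P − Q) − ¼ ln(1 − 2Q).
1 − 2P − Q = 0.181, giving −½ ln(0.181) = 0.854629.
1 − 2Q = 0.646, giving −¼ ln(0.646) = 0.109239.
d = 0.854629 + 0.109239 = 0.963868.
Under a molecular clock d = 2μt, so t = d/(2μ) = 0.963868 / (2 × 0.017) = 28.35 Myr.

28.35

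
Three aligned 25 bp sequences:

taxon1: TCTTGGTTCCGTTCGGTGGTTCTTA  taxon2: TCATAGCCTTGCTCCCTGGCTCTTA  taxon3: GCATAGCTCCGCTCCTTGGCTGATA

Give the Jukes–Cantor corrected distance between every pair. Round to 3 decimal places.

d(taxon1,taxon2) = 0.572, d(taxon1,taxon3) = 0.572, d(taxon2,taxon3) = 0.351

taxon1–taxon2: 10/25 sites differ → p = 0.4, d = −0.75 ln(1 − 0.533333) = 0.571605 ≈ 0.572.
taxon1–taxon3: 10/25 sites differ → p = 0.4, d = −0.75 ln(1 − 0.533333) = 0.571605 ≈ 0.572.
taxon2–taxon3: 7/25 sites differ → p = 0.28, d = −0.75 ln(1 − 0.373333) = 0.350505 ≈ 0.351.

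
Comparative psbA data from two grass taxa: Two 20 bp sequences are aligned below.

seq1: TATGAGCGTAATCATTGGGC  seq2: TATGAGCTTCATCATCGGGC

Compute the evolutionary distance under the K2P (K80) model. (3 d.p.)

0.167

Of 20 sites, 1 differences are transitions and 2 are transversions, so P = 1/20 = 0.05 and Q = 2/20 = 0.1.
Under the Kimura two-parameter model, d = −½ ln(1 − 2P − Q) − ¼ ln(1 − 2Q).
1 − 2P − Q = 0.8, giving −½ ln(0.8) = 0.111572.
1 − 2Q = 0.8, giving −¼ ln(0.8) = 0.055786.
d = 0.111572 + 0.055786 = 0.167358.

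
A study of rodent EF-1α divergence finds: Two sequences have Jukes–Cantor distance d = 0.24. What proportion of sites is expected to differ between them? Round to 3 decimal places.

0.205

p = (3/4)(1 − e^(−4d/3)) = 0.75 × (1 − e^(-0.32)) = 0.75 × (1 − 0.726149) = 0.205388.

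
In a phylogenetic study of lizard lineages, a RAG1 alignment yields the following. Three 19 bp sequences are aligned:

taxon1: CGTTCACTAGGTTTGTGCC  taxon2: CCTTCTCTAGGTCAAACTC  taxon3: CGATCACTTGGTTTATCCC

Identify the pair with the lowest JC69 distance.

taxon1–taxon2: 8/19 differ, p = 0.421, d = 0.618.
taxon1–taxon3: 4/19 differ, p = 0.211, d = 0.247.
taxon2–taxon3: 8/19 differ, p = 0.421, d = 0.618.
The smallest distance is between taxon1 and taxon3.

taxon1 and taxon3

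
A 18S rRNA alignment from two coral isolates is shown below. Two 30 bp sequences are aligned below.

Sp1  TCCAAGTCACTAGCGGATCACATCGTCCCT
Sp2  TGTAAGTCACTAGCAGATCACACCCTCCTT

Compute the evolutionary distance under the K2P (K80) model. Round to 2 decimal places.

Of 30 sites, 4 differences are transitions and 2 are transversions, so P = 4/30 ≈ 0.133333 and Q = 2/30 ≈ 0.066667.
Under the Kimura two-parameter model, d = −½ ln(1 − 2P − Q) − ¼ ln(1 − 2Q).
1 − 2P − Q = 0.666667, giving −½ ln(0.666667) = 0.202732.
1 − 2Q = 0.866666, giving −¼ ln(0.866666) = 0.035775.
d = 0.202732 + 0.035775 = 0.238507.

0.24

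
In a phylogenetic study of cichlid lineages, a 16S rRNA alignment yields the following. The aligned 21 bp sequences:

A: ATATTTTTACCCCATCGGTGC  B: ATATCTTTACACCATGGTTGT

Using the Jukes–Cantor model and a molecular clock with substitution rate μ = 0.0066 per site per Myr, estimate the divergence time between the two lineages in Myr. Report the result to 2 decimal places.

The sequences differ at 5 of 21 sites (5, 11, 16, 18, 21), so p = 5/21 ≈ 0.238095.
d = −(3/4) ln(1 − 4p/3) = −0.75 ln(1 − 0.31746) = −0.75 ln(0.68254)
  = −0.75 × (-0.381934) = 0.286451 substitutions/site.
Under a molecular clock d = 2μt, so t = d/(2μ) = 0.286451 / (2 × 0.0066) = 21.70 Myr.

21.70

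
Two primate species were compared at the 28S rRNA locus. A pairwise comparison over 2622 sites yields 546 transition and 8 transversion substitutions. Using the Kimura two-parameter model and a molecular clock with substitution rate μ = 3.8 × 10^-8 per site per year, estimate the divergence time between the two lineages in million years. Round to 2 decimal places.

3.60

P = 546/2622 ≈ 0.208238 and Q = 8/2622 ≈ 0.003051.
Under the Kimura two-parameter model, d = −½ ln(1 − 2P − Q) − ¼ ln(1 − 2Q).
1 − 2P − Q = 0.580473, giving −½ ln(0.580473) = 0.271956.
1 − 2Q = 0.993898, giving −¼ ln(0.993898) = 0.001530.
d = 0.271956 + 0.001530 = 0.273486.
Under a molecular clock d = 2μt, so t = d/(2μ) = 0.273486 / (2 × 3.8 × 10^-8) = 3.60 million years.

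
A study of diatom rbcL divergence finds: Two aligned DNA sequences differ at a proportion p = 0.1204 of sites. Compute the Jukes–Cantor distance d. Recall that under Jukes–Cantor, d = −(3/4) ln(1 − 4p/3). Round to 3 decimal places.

d = −(3/4) ln(1 − 4p/3) = −0.75 ln(1 − 0.160533) = −0.75 ln(0.839467)
  = −0.75 × (-0.174988) = 0.131241 substitutions/site.

0.131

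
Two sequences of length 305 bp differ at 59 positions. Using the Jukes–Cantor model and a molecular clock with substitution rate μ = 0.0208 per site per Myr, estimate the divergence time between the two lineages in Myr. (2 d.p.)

5.38

p = 59/305 ≈ 0.193443.
d = −(3/4) ln(1 − 4p/3) = −0.75 ln(1 − 0.257924) = −0.75 ln(0.742076)
  = −0.75 × (-0.298304) = 0.223728 substitutions/site.
Under a molecular clock d = 2μt, so t = d/(2μ) = 0.223728 / (2 × 0.0208) = 5.38 Myr.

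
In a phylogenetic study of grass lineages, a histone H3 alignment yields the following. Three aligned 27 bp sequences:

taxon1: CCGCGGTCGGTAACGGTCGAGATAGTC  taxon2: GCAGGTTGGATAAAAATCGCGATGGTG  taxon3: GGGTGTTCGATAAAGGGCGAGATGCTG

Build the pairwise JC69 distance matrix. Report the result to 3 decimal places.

d(taxon1,taxon2) = 0.673, d(taxon1,taxon3) = 0.511, d(taxon2,taxon3) = 0.441

taxon1–taxon2: 12/27 sites differ → p ≈ 0.444444, d = −0.75 ln(1 − 0.592592) = 0.673455 ≈ 0.673.
taxon1–taxon3: 10/27 sites differ → p ≈ 0.37037, d = −0.75 ln(1 − 0.493827) = 0.510658 ≈ 0.511.
taxon2–taxon3: 9/27 sites differ → p ≈ 0.333333, d = −0.75 ln(1 − 0.444444) = 0.440839 ≈ 0.441.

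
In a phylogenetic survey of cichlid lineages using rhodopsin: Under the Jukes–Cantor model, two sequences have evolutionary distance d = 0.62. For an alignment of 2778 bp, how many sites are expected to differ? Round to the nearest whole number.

1172

Invert JC69: p = (3/4)(1 − e^(−4d/3)) = 0.75 × (1 − e^(-0.826667)) = 0.75 × (1 − 0.437505) = 0.421871.
Expected differing sites = pL ≈ 0.421871 × 2778 = 1171.957638 ≈ 1172.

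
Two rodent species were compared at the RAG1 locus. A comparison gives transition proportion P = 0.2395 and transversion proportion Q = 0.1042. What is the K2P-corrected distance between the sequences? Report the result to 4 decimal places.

Under the Kimura two-parameter model, d = −½ ln(1 − 2P − Q) − ¼ ln(1 − 2Q).
1 − 2P − Q = 0.4168, giving −½ ln(0.4168) = 0.437574.
1 − 2Q = 0.7916, giving −¼ ln(0.7916) = 0.058425.
d = 0.437574 + 0.058425 = 0.495999.

0.4960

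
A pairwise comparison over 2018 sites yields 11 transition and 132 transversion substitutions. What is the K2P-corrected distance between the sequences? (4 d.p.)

P = 11/2018 ≈ 0.005451 and Q = 132/2018 ≈ 0.065411.
Under the Kimura two-parameter model, d = −½ ln(1 − 2P − Q) − ¼ ln(1 − 2Q).
1 − 2P − Q = 0.923687, giving −½ ln(0.923687) = 0.039691.
1 − 2Q = 0.869178, giving −¼ ln(0.869178) = 0.035052.
d = 0.039691 + 0.035052 = 0.074743.

0.0747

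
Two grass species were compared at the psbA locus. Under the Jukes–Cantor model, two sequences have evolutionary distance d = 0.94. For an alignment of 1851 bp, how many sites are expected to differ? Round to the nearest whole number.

992

Invert JC69: p = (3/4)(1 − e^(−4d/3)) = 0.75 × (1 − e^(-1.253333)) = 0.75 × (1 − 0.285551) = 0.535837.
Expected differing sites = pL ≈ 0.535837 × 1851 = 991.834287 ≈ 992.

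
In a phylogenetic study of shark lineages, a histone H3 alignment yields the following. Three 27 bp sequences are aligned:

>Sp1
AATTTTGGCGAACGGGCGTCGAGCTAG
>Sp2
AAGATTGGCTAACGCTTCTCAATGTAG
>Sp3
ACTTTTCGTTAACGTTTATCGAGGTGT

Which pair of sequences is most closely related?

Sp1 and Sp2

Sp1–Sp2: 10/27 differ, p = 0.370, d = 0.511.
Sp1–Sp3: 11/27 differ, p = 0.407, d = 0.588.
Sp2–Sp3: 11/27 differ, p = 0.407, d = 0.588.
The smallest distance is between Sp1 and Sp2.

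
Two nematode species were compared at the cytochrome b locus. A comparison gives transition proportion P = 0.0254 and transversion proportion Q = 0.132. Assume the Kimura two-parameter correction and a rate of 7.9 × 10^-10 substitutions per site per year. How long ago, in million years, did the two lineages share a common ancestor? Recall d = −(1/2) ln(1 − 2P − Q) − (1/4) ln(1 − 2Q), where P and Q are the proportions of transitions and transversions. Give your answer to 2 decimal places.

112.38

Under the Kimura two-parameter model, d = −½ ln(1 − 2P − Q) − ¼ ln(1 − 2Q).
1 − 2P − Q = 0.8172, giving −½ ln(0.8172) = 0.100936.
1 − 2Q = 0.736, giving −¼ ln(0.736) = 0.076631.
d = 0.100936 + 0.076631 = 0.177567.
Under a molecular clock d = 2μt, so t = d/(2μ) = 0.177567 / (2 × 7.9 × 10^-10) = 112.38 million years.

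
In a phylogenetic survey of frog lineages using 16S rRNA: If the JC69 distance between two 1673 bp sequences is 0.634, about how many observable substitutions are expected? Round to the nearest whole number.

716

Invert JC69: p = (3/4)(1 − e^(−4d/3)) = 0.75 × (1 − e^(-0.845333)) = 0.75 × (1 − 0.429414) = 0.427940.
Expected differing sites = pL ≈ 0.427940 × 1673 = 715.94362 ≈ 716.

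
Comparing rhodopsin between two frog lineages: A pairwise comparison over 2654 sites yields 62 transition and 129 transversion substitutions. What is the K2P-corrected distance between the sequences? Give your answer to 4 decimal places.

0.0757

P = 62/2654 ≈ 0.023361 and Q = 129/2654 ≈ 0.048606.
Under the Kimura two-parameter model, d = −½ ln(1 − 2P − Q) − ¼ ln(1 − 2Q).
1 − 2P − Q = 0.904672, giving −½ ln(0.904672) = 0.050091.
1 − 2Q = 0.902788, giving −¼ ln(0.902788) = 0.025567.
d = 0.050091 + 0.025567 = 0.075658.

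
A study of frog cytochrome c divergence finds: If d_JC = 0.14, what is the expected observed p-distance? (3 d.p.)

p = (3/4)(1 − e^(−4d/3)) = 0.75 × (1 − e^(-0.186667)) = 0.75 × (1 − 0.829720) = 0.127710.

0.128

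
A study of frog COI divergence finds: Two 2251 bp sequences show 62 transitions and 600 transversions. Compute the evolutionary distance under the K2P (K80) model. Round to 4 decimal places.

0.3844

P = 62/2251 ≈ 0.027543 and Q = 600/2251 ≈ 0.266548.
Under the Kimura two-parameter model, d = −½ ln(1 − 2P − Q) − ¼ ln(1 − 2Q).
1 − 2P − Q = 0.678366, giving −½ ln(0.678366) = 0.194034.
1 − 2Q = 0.466904, giving −¼ ln(0.466904) = 0.190408.
d = 0.194034 + 0.190408 = 0.384442.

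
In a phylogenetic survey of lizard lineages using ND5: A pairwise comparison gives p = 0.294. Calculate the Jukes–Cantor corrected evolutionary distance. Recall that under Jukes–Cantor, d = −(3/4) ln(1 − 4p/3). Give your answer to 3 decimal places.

d = −(3/4) ln(1 − 4p/3) = −0.75 ln(1 − 0.392) = −0.75 ln(0.608)
  = −0.75 × (-0.497580) = 0.373185 substitutions/site.

0.373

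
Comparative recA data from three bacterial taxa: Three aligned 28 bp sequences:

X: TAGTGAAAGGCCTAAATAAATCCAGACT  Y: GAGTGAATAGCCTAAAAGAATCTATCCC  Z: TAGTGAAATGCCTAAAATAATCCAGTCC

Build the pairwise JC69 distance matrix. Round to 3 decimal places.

X–Y: 9/28 sites differ → p ≈ 0.321429, d = −0.75 ln(1 − 0.428572) = 0.419713 ≈ 0.420.
X–Z: 5/28 sites differ → p ≈ 0.178571, d = −0.75 ln(1 − 0.238095) = 0.203950 ≈ 0.204.
Y–Z: 7/28 sites differ → p = 0.25, d = −0.75 ln(1 − 0.333333) = 0.304098 ≈ 0.304.

d(X,Y) = 0.420, d(X,Z) = 0.204, d(Y,Z) = 0.304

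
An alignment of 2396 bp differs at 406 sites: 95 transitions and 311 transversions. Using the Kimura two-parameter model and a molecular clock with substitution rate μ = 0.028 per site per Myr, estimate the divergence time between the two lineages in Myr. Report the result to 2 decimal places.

P = 95/2396 ≈ 0.039649 and Q = 311/2396 ≈ 0.1298.
Under the Kimura two-parameter model, d = −½ ln(1 − 2P − Q) − ¼ ln(1 − 2Q).
1 − 2P − Q = 0.790902, giving −½ ln(0.790902) = 0.117291.
1 − 2Q = 0.7404, giving −¼ ln(0.7404) = 0.075141.
d = 0.117291 + 0.075141 = 0.192432.
Under a molecular clock d = 2μt, so t = d/(2μ) = 0.192432 / (2 × 0.028) = 3.44 Myr.

3.44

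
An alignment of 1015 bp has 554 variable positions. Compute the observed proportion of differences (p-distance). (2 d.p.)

p = 554/1015 = 0.545812… ≈ 0.55 (to 2 d.p.).

0.55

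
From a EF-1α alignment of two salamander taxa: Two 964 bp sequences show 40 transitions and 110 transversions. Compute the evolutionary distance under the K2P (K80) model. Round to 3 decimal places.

0.175

P = 40/964 ≈ 0.041494 and Q = 110/964 ≈ 0.114108.
Under the Kimura two-parameter model, d = −½ ln(1 − 2P − Q) − ¼ ln(1 − 2Q).
1 − 2P − Q = 0.802904, giving −½ ln(0.802904) = 0.109760.
1 − 2Q = 0.771784, giving −¼ ln(0.771784) = 0.064763.
d = 0.109760 + 0.064763 = 0.174523.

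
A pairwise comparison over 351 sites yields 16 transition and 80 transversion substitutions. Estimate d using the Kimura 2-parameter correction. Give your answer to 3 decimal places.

0.344

P = 16/351 ≈ 0.045584 and Q = 80/351 ≈ 0.22792.
Under the Kimura two-parameter model, d = −½ ln(1 − 2P − Q) − ¼ ln(1 − 2Q).
1 − 2P − Q = 0.680912, giving −½ ln(0.680912) = 0.192161.
1 − 2Q = 0.54416, giving −¼ ln(0.54416) = 0.152128.
d = 0.192161 + 0.152128 = 0.344289.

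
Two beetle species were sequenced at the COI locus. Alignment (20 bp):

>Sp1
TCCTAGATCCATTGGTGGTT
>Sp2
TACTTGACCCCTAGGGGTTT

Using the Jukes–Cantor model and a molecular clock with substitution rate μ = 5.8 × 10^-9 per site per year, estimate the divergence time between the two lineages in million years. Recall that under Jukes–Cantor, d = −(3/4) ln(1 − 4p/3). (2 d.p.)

40.64

The sequences differ at 7 of 20 sites (2, 5, 8, 11, 13, 16, 18), so p = 7/20 = 0.35.
d = −(3/4) ln(1 − 4p/3) = −0.75 ln(1 − 0.466667) = −0.75 ln(0.533333)
  = −0.75 × (-0.628609) = 0.471457 substitutions/site.
Under a molecular clock d = 2μt, so t = d/(2μ) = 0.471457 / (2 × 5.8 × 10^-9) = 40.64 million years.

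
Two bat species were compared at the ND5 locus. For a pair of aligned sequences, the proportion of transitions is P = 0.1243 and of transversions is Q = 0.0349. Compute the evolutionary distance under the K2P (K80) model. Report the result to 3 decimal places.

Under the Kimura two-parameter model, d = −½ ln(1 − 2P − Q) − ¼ ln(1 − 2Q).
1 − 2P − Q = 0.7165, giving −½ ln(0.7165) = 0.166689.
1 − 2Q = 0.9302, giving −¼ ln(0.9302) = 0.018089.
d = 0.166689 + 0.018089 = 0.184778.

0.185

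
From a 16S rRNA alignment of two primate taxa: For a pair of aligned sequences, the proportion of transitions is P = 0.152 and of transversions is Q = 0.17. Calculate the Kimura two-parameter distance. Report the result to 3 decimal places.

Under the Kimura two-parameter model, d = −½ ln(1 − 2P − Q) − ¼ ln(1 − 2Q).
1 − 2P − Q = 0.526, giving −½ ln(0.526) = 0.321227.
1 − 2Q = 0.66, giving −¼ ln(0.66) = 0.103879.
d = 0.321227 + 0.103879 = 0.425106.

0.425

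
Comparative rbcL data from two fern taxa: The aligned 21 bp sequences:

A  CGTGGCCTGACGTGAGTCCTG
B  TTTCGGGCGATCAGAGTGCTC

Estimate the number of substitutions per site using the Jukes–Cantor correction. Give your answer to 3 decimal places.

The sequences differ at 11 of 21 sites, so p = 11/21 ≈ 0.52381.
d = −(3/4) ln(1 − 4p/3) = −0.75 ln(1 − 0.698413) = −0.75 ln(0.301587)
  = −0.75 × (-1.198697) = 0.899023 substitutions/site.

0.899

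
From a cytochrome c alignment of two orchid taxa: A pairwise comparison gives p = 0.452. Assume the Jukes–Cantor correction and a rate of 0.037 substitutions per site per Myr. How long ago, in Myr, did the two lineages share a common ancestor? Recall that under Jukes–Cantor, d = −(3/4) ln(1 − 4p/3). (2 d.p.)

d = −(3/4) ln(1 − 4p/3) = −0.75 ln(1 − 0.602667) = −0.75 ln(0.397333)
  = −0.75 × (-0.922981) = 0.692236 substitutions/site.
Under a molecular clock d = 2μt, so t = d/(2μ) = 0.692236 / (2 × 0.037) = 9.35 Myr.

9.35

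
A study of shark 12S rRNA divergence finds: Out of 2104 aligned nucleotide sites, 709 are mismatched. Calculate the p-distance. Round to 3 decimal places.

p = 709/2104 = 0.336977… ≈ 0.337 (to 3 d.p.).

0.337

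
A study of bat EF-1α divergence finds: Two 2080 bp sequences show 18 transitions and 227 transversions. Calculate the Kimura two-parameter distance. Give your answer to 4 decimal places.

P = 18/2080 ≈ 0.008654 and Q = 227/2080 ≈ 0.109135.
Under the Kimura two-parameter model, d = −½ ln(1 − 2P − Q) − ¼ ln(1 − 2Q).
1 − 2P − Q = 0.873557, giving −½ ln(0.873557) = 0.067591.
1 − 2Q = 0.78173, giving −¼ ln(0.78173) = 0.061561.
d = 0.067591 + 0.061561 = 0.129152.

0.1292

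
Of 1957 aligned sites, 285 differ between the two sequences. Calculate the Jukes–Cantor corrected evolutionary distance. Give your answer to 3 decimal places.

p = 285/1957 ≈ 0.145631.
d = −(3/4) ln(1 − 4p/3) = −0.75 ln(1 − 0.194175) = −0.75 ln(0.805825)
  = −0.75 × (-0.215889) = 0.161917 substitutions/site.

0.162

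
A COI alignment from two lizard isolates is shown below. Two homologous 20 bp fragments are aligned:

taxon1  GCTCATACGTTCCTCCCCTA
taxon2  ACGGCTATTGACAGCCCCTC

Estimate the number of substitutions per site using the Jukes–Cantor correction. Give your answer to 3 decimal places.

The sequences differ at 11 of 20 sites, so p = 11/20 = 0.55.
d = −(3/4) ln(1 − 4p/3) = −0.75 ln(1 − 0.733333) = −0.75 ln(0.266667)
  = −0.75 × (-1.321755) = 0.991316 substitutions/site.

0.991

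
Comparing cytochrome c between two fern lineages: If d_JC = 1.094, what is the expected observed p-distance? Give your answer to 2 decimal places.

p = (3/4)(1 − e^(−4d/3)) = 0.75 × (1 − e^(-1.458667)) = 0.75 × (1 − 0.232546) = 0.575591.

0.58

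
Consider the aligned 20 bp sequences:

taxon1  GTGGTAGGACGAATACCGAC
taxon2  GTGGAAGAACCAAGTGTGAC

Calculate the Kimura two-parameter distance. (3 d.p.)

0.472

Of 20 sites, 2 differences are transitions and 5 are transversions, so P = 2/20 = 0.1 and Q = 5/20 = 0.25.
Under the Kimura two-parameter model, d = −½ ln(1 − 2P − Q) − ¼ ln(1 − 2Q).
1 − 2P − Q = 0.55, giving −½ ln(0.55) = 0.298919.
1 − 2Q = 0.5, giving −¼ ln(0.5) = 0.173287.
d = 0.298919 + 0.173287 = 0.472206.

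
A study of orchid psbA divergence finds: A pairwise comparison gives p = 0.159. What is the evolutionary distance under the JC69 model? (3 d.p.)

0.179

d = −(3/4) ln(1 − 4p/3) = −0.75 ln(1 − 0.212) = −0.75 ln(0.788)
  = −0.75 × (-0.238257) = 0.178693 substitutions/site.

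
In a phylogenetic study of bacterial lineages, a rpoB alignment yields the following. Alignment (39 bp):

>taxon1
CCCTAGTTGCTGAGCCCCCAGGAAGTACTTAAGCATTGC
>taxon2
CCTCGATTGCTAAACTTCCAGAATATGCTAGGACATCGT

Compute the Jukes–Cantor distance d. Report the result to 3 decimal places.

The sequences differ at 18 of 39 sites, so p = 18/39 ≈ 0.461538.
d = −(3/4) ln(1 − 4p/3) = −0.75 ln(1 − 0.615384) = −0.75 ln(0.384616)
  = −0.75 × (-0.955510) = 0.716633 substitutions/site.

0.717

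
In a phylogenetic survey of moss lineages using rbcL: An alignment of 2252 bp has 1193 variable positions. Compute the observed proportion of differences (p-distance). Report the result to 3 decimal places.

p = 1193/2252 = 0.529751… ≈ 0.530 (to 3 d.p.).

0.530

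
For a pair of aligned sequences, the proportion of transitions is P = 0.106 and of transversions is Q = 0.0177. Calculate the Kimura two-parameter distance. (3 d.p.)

0.139

Under the Kimura two-parameter model, d = −½ ln(1 − 2P − Q) − ¼ ln(1 − 2Q).
1 − 2P − Q = 0.7703, giving −½ ln(0.7703) = 0.130488.
1 − 2Q = 0.9646, giving −¼ ln(0.9646) = 0.009010.
d = 0.130488 + 0.009010 = 0.139498.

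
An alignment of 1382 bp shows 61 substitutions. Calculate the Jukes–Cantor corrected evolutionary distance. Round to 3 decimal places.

0.045

p = 61/1382 ≈ 0.044139.
d = −(3/4) ln(1 − 4p/3) = −0.75 ln(1 − 0.058852) = −0.75 ln(0.941148)
  = −0.75 × (-0.060655) = 0.045491 substitutions/site.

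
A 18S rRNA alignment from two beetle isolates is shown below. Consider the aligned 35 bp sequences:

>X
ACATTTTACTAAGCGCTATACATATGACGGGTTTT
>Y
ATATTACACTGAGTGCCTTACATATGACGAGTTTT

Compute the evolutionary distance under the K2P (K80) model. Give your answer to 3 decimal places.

Of 35 sites, 6 differences are transitions and 2 are transversions, so P = 6/35 ≈ 0.171429 and Q = 2/35 ≈ 0.057143.
Under the Kimura two-parameter model, d = −½ ln(1 − 2P − Q) − ¼ ln(1 − 2Q).
1 − 2P − Q = 0.599999, giving −½ ln(0.599999) = 0.255414.
1 − 2Q = 0.885714, giving −¼ ln(0.885714) = 0.030340.
d = 0.255414 + 0.030340 = 0.285754.

0.286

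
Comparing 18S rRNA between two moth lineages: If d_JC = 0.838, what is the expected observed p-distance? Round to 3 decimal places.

p = (3/4)(1 − e^(−4d/3)) = 0.75 × (1 − e^(-1.117333)) = 0.75 × (1 − 0.327151) = 0.504637.

0.505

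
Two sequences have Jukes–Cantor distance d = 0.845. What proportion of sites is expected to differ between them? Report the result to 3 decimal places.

p = (3/4)(1 − e^(−4d/3)) = 0.75 × (1 − e^(-1.126667)) = 0.75 × (1 − 0.324112) = 0.506916.

0.507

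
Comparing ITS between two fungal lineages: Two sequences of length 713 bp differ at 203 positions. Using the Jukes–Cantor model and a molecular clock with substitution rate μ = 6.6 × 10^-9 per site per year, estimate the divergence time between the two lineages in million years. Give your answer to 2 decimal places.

27.13

p = 203/713 ≈ 0.284712.
d = −(3/4) ln(1 − 4p/3) = −0.75 ln(1 − 0.379616) = −0.75 ln(0.620384)
  = −0.75 × (-0.477417) = 0.358063 substitutions/site.
Under a molecular clock d = 2μt, so t = d/(2μ) = 0.358063 / (2 × 6.6 × 10^-9) = 27.13 million years.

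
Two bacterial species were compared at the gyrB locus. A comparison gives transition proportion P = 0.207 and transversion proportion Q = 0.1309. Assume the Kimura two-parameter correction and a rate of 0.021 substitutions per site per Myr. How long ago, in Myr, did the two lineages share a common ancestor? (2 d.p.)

Under the Kimura two-parameter model, d = −½ ln(1 − 2P − Q) − ¼ ln(1 − 2Q).
1 − 2P − Q = 0.4551, giving −½ ln(0.4551) = 0.393619.
1 − 2Q = 0.7382, giving −¼ ln(0.7382) = 0.075885.
d = 0.393619 + 0.075885 = 0.469504.
Under a molecular clock d = 2μt, so t = d/(2μ) = 0.469504 / (2 × 0.021) = 11.18 Myr.

11.18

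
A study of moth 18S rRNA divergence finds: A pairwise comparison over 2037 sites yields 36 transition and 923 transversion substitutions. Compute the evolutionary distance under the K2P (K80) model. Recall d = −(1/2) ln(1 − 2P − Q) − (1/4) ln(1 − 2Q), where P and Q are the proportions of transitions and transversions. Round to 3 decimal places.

P = 36/2037 ≈ 0.017673 and Q = 923/2037 ≈ 0.453117.
Under the Kimura two-parameter model, d = −½ ln(1 − 2P − Q) − ¼ ln(1 − 2Q).
1 − 2P − Q = 0.511537, giving −½ ln(0.511537) = 0.335168.
1 − 2Q = 0.093766, giving −¼ ln(0.093766) = 0.591738.
d = 0.335168 + 0.591738 = 0.926906.

0.927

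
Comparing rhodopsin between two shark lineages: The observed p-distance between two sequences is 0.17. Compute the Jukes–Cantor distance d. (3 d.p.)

d = −(3/4) ln(1 − 4p/3) = −0.75 ln(1 − 0.226667) = −0.75 ln(0.773333)
  = −0.75 × (-0.257046) = 0.192785 substitutions/site.

0.193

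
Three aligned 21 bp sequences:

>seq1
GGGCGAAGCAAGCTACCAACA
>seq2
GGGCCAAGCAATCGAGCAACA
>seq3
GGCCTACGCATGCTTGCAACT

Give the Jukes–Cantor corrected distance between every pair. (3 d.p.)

d(seq1,seq2) = 0.220, d(seq1,seq3) = 0.441, d(seq2,seq3) = 0.532

seq1–seq2: 4/21 sites differ → p ≈ 0.190476, d = −0.75 ln(1 − 0.253968) = 0.219740 ≈ 0.220.
seq1–seq3: 7/21 sites differ → p ≈ 0.333333, d = −0.75 ln(1 − 0.444444) = 0.440839 ≈ 0.441.
seq2–seq3: 8/21 sites differ → p ≈ 0.380952, d = −0.75 ln(1 − 0.507936) = 0.531860 ≈ 0.532.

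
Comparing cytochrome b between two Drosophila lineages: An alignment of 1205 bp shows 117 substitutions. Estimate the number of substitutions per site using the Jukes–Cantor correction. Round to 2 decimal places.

0.10

p = 117/1205 ≈ 0.097095.
d = −(3/4) ln(1 − 4p/3) = −0.75 ln(1 − 0.12946) = −0.75 ln(0.87054)
  = −0.75 × (-0.138642) = 0.103982 substitutions/site.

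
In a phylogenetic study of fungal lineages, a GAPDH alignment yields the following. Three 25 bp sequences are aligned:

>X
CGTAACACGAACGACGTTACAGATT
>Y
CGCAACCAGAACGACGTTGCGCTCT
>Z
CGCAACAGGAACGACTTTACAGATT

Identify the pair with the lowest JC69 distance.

X and Z

X–Y: 8/25 differ, p = 0.320, d = 0.417.
X–Z: 3/25 differ, p = 0.120, d = 0.131.
Y–Z: 8/25 differ, p = 0.320, d = 0.417.
The smallest distance is between X and Z.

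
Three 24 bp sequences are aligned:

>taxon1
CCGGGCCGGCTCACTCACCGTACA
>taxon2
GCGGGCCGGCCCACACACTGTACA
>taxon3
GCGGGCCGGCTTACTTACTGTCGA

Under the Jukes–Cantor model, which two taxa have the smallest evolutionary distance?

taxon1–taxon2: 4/24 differ, p = 0.167, d = 0.188.
taxon1–taxon3: 6/24 differ, p = 0.250, d = 0.304.
taxon2–taxon3: 6/24 differ, p = 0.250, d = 0.304.
The smallest distance is between taxon1 and taxon2.

taxon1 and taxon2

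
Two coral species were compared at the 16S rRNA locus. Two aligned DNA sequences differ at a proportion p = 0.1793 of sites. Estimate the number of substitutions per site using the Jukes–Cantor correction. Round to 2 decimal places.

d = −(3/4) ln(1 − 4p/3) = −0.75 ln(1 − 0.239067) = −0.75 ln(0.760933)
  = −0.75 × (-0.273210) = 0.204908 substitutions/site.

0.20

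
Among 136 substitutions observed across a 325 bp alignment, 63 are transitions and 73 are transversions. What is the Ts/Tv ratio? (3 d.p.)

R = 63/73 = 0.863013… ≈ 0.863 (to 3 d.p.).

0.863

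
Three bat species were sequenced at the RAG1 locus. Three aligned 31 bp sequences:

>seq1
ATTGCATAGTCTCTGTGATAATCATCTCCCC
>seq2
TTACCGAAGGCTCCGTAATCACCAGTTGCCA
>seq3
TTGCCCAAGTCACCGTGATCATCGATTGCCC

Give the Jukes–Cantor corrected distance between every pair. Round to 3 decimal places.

d(seq1,seq2) = 0.691, d(seq1,seq3) = 0.544, d(seq2,seq3) = 0.367

seq1–seq2: 14/31 sites differ → p ≈ 0.451613, d = −0.75 ln(1 − 0.602151) = 0.691262 ≈ 0.691.
seq1–seq3: 12/31 sites differ → p ≈ 0.387097, d = −0.75 ln(1 − 0.516129) = 0.544453 ≈ 0.544.
seq2–seq3: 9/31 sites differ → p ≈ 0.290323, d = −0.75 ln(1 − 0.387097) = 0.367161 ≈ 0.367.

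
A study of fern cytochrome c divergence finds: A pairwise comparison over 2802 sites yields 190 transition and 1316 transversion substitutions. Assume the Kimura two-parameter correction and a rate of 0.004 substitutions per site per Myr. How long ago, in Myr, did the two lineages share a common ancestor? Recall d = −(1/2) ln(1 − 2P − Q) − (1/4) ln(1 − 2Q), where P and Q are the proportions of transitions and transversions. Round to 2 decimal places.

145.67

P = 190/2802 ≈ 0.067809 and Q = 1316/2802 ≈ 0.469665.
Under the Kimura two-parameter model, d = −½ ln(1 − 2P − Q) − ¼ ln(1 − 2Q).
1 − 2P − Q = 0.394717, giving −½ ln(0.394717) = 0.464793.
1 − 2Q = 0.06067, giving −¼ ln(0.06067) = 0.700576.
d = 0.464793 + 0.700576 = 1.165369.
Under a molecular clock d = 2μt, so t = d/(2μ) = 1.165369 / (2 × 0.004) = 145.67 Myr.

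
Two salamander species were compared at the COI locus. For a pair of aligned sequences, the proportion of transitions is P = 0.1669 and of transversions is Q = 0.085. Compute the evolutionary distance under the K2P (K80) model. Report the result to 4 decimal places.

Under the Kimura two-parameter model, d = −½ ln(1 − 2P − Q) − ¼ ln(1 − 2Q).
1 − 2P − Q = 0.5812, giving −½ ln(0.5812) = 0.271330.
1 − 2Q = 0.83, giving −¼ ln(0.83) = 0.046582.
d = 0.271330 + 0.046582 = 0.317912.

0.3179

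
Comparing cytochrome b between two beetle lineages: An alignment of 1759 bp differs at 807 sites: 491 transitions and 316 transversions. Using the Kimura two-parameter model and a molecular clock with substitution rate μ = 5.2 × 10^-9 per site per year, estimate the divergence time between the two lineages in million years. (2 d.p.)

P = 491/1759 ≈ 0.279136 and Q = 316/1759 ≈ 0.179648.
Under the Kimura two-parameter model, d = −½ ln(1 − 2P − Q) − ¼ ln(1 − 2Q).
1 − 2P − Q = 0.26208, giving −½ ln(0.26208) = 0.669553.
1 − 2Q = 0.640704, giving −¼ ln(0.640704) = 0.111297.
d = 0.669553 + 0.111297 = 0.780850.
Under a molecular clock d = 2μt, so t = d/(2μ) = 0.780850 / (2 × 5.2 × 10^-9) = 75.08 million years.

75.08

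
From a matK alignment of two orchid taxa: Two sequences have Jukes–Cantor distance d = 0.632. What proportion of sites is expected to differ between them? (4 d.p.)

0.4271

p = (3/4)(1 − e^(−4d/3)) = 0.75 × (1 − e^(-0.842667)) = 0.75 × (1 − 0.430561) = 0.427079.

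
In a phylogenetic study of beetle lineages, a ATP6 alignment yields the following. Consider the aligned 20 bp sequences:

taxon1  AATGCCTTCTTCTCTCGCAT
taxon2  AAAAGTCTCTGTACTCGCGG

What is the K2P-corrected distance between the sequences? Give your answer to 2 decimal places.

0.87

Of 20 sites, 5 differences are transitions and 5 are transversions, so P = 5/20 = 0.25 and Q = 5/20 = 0.25.
Under the Kimura two-parameter model, d = −½ ln(1 − 2P − Q) − ¼ ln(1 − 2Q).
1 − 2P − Q = 0.25, giving −½ ln(0.25) = 0.693147.
1 − 2Q = 0.5, giving −¼ ln(0.5) = 0.173287.
d = 0.693147 + 0.173287 = 0.866434.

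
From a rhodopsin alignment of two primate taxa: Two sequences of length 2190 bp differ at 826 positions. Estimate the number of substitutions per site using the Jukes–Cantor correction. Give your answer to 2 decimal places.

p = 826/2190 ≈ 0.377169.
d = −(3/4) ln(1 − 4p/3) = −0.75 ln(1 − 0.502892) = −0.75 ln(0.497108)
  = −0.75 × (-0.698948) = 0.524211 substitutions/site.

0.52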